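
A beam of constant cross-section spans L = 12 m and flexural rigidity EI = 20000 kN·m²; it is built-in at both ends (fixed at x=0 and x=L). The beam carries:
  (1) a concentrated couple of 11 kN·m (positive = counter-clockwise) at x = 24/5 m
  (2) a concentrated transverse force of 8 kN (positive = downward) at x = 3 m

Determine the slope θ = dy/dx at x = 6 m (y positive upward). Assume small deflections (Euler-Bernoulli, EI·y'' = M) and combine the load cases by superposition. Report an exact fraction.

Load 1 — applied couple M₀=11 kN·m at a=24/5 m (b=L-a=36/5):
  θ_1 = (R_Ax²/2 - M_Ax - M₀(x-a))/EI  [x>a] with R_A=33/25, M_A=33/25 = ((33/25)·6²/2 - (33/25)·6 - 11·(6-(24/5)))/20000 = 33/250000 rad
Load 2 — point force P=8 kN at a=3 m (b=L-a=9):
  θ_2 = Pa²(L-x)(2bL-(3b+a)(L-x))/(2L³EI)  [x>a] = 8·3²·(12-6)·(2·9·12-(3·9+3)·(12-6))/(2·12³·20000) = 9/40000 rad
Superposition: θ = Σ θ_i = 357/1000000 rad ≈ 0.000357 rad

θ(6) = 357/1000000 rad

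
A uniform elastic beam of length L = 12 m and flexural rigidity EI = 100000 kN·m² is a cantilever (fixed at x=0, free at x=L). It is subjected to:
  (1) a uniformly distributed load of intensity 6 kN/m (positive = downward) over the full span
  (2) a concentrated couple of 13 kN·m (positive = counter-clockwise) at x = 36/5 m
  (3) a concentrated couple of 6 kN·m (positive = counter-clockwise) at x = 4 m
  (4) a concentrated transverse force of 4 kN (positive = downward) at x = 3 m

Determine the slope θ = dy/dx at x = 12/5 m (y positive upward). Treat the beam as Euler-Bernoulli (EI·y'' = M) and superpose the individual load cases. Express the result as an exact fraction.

Load 1 — uniform load w=6 kN/m over full span:
  θ_1 = -wx(x²-3Lx+3L²)/(6EI) = -6·(12/5)·((12/5)²-3·12·(12/5)+3·12²)/(6·100000) = -3294/390625 rad
Load 2 — applied couple M₀=13 kN·m at a=36/5 m (b=L-a=24/5):
  θ_2 = M₀x/EI  [x≤a] = 13·(12/5)/100000 = 39/125000 rad
Load 3 — applied couple M₀=6 kN·m at a=4 m (b=L-a=8):
  θ_3 = M₀x/EI  [x≤a] = 6·(12/5)/100000 = 9/62500 rad
Load 4 — point force P=4 kN at a=3 m (b=L-a=9):
  θ_4 = -Px(2a-x)/(2EI)  [x≤a] = -4·(12/5)·(2·3-(12/5))/(2·100000) = -27/156250 rad
Superposition: θ = Σ θ_i = -25467/3125000 rad ≈ -0.008149 rad

θ(12/5) = -25467/3125000 rad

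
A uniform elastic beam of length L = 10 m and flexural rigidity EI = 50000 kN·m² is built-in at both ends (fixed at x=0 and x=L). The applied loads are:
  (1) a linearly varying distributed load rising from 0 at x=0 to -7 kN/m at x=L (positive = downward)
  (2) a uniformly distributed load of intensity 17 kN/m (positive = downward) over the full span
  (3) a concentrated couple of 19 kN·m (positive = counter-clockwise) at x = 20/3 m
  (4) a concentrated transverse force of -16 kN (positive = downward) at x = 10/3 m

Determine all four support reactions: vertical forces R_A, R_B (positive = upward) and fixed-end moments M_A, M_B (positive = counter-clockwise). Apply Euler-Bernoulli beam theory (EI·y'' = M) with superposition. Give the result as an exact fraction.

Load 1 — triangular load w₀=-7 kN/m (0→w₀ over full span):
  R_A = 3w₀L/20 = 3·(-7)·10/20 = -21/2 kN
  M_A = w₀L²/30 = (-7)·10²/30 = -70/3 kN·m
  R_B = 7w₀L/20 = 7·(-7)·10/20 = -49/2 kN
  M_B = -w₀L²/20 = -(-7)·10²/20 = 35 kN·m
Load 2 — uniform load w=17 kN/m over full span:
  R_A = wL/2 = 17·10/2 = 85 kN
  M_A = wL²/12 = 17·10²/12 = 425/3 kN·m
  R_B = wL/2 = 17·10/2 = 85 kN
  M_B = -wL²/12 = -17·10²/12 = -425/3 kN·m
Load 3 — applied couple M₀=19 kN·m at a=20/3 m (b=L-a=10/3):
  R_A = 6M₀ab/L³ = 6·19·(20/3)·(10/3)/10³ = 38/15 kN
  M_A = M₀b(2a-b)/L² = 19·(10/3)·(2·(20/3)-(10/3))/10² = 19/3 kN·m
  R_B = -6M₀ab/L³ = -6·19·(20/3)·(10/3)/10³ = -38/15 kN
  M_B = M₀a(2b-a)/L² = 19·(20/3)·(2·(10/3)-(20/3))/10² = 0 kN·m
Load 4 — point force P=-16 kN at a=10/3 m (b=L-a=20/3):
  R_A = Pb²(3a+b)/L³ = (-16)·(20/3)²·(3·(10/3)+(20/3))/10³ = -320/27 kN
  M_A = Pab²/L² = (-16)·(10/3)·(20/3)²/10² = -640/27 kN·m
  R_B = Pa²(a+3b)/L³ = (-16)·(10/3)²·((10/3)+3·(20/3))/10³ = -112/27 kN
  M_B = -Pa²b/L² = -(-16)·(10/3)²·(20/3)/10² = 320/27 kN·m
Superposition: R_A = 17599/270 kN, M_A = 2726/27 kN·m, R_B = 14531/270 kN, M_B = -2560/27 kN·m

R_A = 17599/270 kN, M_A = 2726/27 kN·m, R_B = 14531/270 kN, M_B = -2560/27 kN·m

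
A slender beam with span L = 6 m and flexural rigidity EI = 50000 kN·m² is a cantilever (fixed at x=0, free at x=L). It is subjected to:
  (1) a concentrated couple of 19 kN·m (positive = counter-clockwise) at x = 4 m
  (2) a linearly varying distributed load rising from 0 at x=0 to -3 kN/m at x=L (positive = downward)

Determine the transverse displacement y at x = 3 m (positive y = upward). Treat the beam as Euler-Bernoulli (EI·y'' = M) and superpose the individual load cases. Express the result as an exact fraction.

Load 1 — applied couple M₀=19 kN·m at a=4 m (b=L-a=2):
  y_1 = M₀x²/(2EI)  [x≤a] = 19·3²/(2·50000) = 171/100000 m
Load 2 — triangular load w₀=-3 kN/m (0→w₀ over full span):
  y_2 = (w₀Lx³/12-w₀L²x²/6-w₀x⁵/(120L))/EI = ((-3)·6·3³/12-(-3)·6²·3²/6-(-3)·3⁵/(120·6))/50000 = 9801/4000000 m
Superposition: y = Σ y_i = 16641/4000000 m ≈ 0.004160 m

y(3) = 16641/4000000 m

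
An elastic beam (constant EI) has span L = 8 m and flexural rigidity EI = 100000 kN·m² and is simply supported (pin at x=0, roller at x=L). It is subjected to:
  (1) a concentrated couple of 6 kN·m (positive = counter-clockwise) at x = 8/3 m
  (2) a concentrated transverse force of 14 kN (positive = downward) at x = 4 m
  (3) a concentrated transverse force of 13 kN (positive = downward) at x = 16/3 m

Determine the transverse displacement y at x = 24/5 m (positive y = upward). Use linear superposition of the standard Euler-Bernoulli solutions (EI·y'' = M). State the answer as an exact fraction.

y(24/5) = -25876/10546875 m

Load 1 — applied couple M₀=6 kN·m at a=8/3 m (b=L-a=16/3):
  y_1 = (M₀x³/(6L)-M₀(x-a)²/2+C₁x)/EI  [x>a] with C₁=M₀(3b²-L²)/(6L)=8/3 = (6·(24/5)³/(6·8)-6·((24/5)-(8/3))²/2+(8/3)·(24/5))/100000 = 152/1171875 m
Load 2 — point force P=14 kN at a=4 m (b=L-a=4):
  y_2 = -Pa(L-x)(2Lx-a²-x²)/(6LEI)  [x>a] = -14·4·(8-(24/5))·(2·8·(24/5)-4²-(24/5)²)/(6·8·100000) = -1652/1171875 m
Load 3 — point force P=13 kN at a=16/3 m (b=L-a=8/3):
  y_3 = -Pbx(L²-b²-x²)/(6LEI)  [x≤a] = -13·(8/3)·(24/5)·(8²-(8/3)²-(24/5)²)/(6·8·100000) = -12376/10546875 m
Superposition: y = Σ y_i = -25876/10546875 m ≈ -0.002453 m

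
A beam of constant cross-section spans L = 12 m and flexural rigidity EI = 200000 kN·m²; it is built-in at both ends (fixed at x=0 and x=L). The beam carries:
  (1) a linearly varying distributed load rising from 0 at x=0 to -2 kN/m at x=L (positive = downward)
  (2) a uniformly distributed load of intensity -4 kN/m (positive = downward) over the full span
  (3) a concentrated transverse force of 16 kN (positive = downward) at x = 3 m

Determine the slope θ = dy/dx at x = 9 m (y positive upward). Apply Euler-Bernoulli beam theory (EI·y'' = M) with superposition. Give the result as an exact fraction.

θ(9) = -4167/16000000 rad

Load 1 — triangular load w₀=-2 kN/m (0→w₀ over full span):
  θ_1 = -w₀(2x(L-x)(L-2x)(x+2L)+x²(L-x)²)/(120LEI) = -(-2)·(2·9·(12-9)·(12-2·9)·(9+2·12)+9²·(12-9)²)/(120·12·200000) = -1107/16000000 rad
Load 2 — uniform load w=-4 kN/m over full span:
  θ_2 = -wx(L-x)(L-2x)/(12EI) = -(-4)·9·(12-9)·(12-2·9)/(12·200000) = -27/100000 rad
Load 3 — point force P=16 kN at a=3 m (b=L-a=9):
  θ_3 = Pa²(L-x)(2bL-(3b+a)(L-x))/(2L³EI)  [x>a] = 16·3²·(12-9)·(2·9·12-(3·9+3)·(12-9))/(2·12³·200000) = 63/800000 rad
Superposition: θ = Σ θ_i = -4167/16000000 rad ≈ -0.000260 rad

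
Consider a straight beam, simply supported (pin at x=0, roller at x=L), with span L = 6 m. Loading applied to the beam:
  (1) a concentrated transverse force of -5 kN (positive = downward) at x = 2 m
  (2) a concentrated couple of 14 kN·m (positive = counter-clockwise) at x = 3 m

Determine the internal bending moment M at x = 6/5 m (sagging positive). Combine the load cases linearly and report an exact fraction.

Load 1 — point force P=-5 kN at a=2 m (b=L-a=4):
  M_1 = Pbx/L  [x≤a] = (-5)·4·(6/5)/6 = -4 kN·m
Load 2 — applied couple M₀=14 kN·m at a=3 m (b=L-a=3):
  M_2 = M₀x/L  [x≤a] = 14·(6/5)/6 = 14/5 kN·m
Superposition: M = Σ M_i = -6/5 kN·m ≈ -1.200000 kN·m

M(6/5) = -6/5 kN·m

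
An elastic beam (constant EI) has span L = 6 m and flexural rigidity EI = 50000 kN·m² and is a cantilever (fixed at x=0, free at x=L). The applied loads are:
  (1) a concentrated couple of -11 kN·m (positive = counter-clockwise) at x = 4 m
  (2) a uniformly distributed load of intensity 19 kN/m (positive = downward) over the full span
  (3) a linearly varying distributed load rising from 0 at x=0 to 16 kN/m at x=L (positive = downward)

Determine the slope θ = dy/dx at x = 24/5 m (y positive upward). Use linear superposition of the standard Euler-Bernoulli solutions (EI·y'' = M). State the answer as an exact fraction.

Load 1 — applied couple M₀=-11 kN·m at a=4 m (b=L-a=2):
  θ_1 = M₀a/EI  [x>a] = (-11)·4/50000 = -11/12500 rad
Load 2 — uniform load w=19 kN/m over full span:
  θ_2 = -wx(x²-3Lx+3L²)/(6EI) = -19·(24/5)·((24/5)²-3·6·(24/5)+3·6²)/(6·50000) = -5301/390625 rad
Load 3 — triangular load w₀=16 kN/m (0→w₀ over full span):
  θ_3 = (w₀Lx²/4-w₀L²x/3-w₀x⁴/(24L))/EI = (16·6·(24/5)²/4-16·6²·(24/5)/3-16·(24/5)⁴/(24·6))/50000 = -16704/1953125 rad
Superposition: θ = Σ θ_i = -179711/7812500 rad ≈ -0.023003 rad

θ(24/5) = -179711/7812500 rad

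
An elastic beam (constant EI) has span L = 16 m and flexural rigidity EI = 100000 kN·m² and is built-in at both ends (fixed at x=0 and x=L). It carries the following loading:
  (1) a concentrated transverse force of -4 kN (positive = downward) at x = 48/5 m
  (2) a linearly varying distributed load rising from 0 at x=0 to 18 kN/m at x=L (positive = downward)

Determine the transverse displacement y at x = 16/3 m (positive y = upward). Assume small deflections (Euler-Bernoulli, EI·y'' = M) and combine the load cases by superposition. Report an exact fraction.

Load 1 — point force P=-4 kN at a=48/5 m (b=L-a=32/5):
  y_1 = -Pb²x²(3aL-(3a+b)x)/(6L³EI)  [x≤a] = -(-4)·(32/5)²·(16/3)²·(3·(48/5)·16-(3·(48/5)+(32/5))·(16/3))/(6·16³·100000) = 16384/31640625 m
Load 2 — triangular load w₀=18 kN/m (0→w₀ over full span):
  y_2 = -w₀x²(L-x)²(x+2L)/(120LEI) = -18·(16/3)²·(16-(16/3))²·((16/3)+2·16)/(120·16·100000) = -14336/1265625 m
Superposition: y = Σ y_i = -342016/31640625 m ≈ -0.010809 m

y(16/3) = -342016/31640625 m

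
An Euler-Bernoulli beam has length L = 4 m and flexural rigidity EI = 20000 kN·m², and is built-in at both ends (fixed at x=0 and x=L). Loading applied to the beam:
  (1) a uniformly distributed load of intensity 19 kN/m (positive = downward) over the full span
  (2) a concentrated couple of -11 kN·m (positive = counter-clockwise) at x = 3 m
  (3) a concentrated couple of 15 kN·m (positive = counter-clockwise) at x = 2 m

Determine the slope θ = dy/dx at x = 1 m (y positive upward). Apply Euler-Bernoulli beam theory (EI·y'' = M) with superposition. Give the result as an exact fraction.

θ(1) = -547/1280000 rad

Load 1 — uniform load w=19 kN/m over full span:
  θ_1 = -wx(L-x)(L-2x)/(12EI) = -19·1·(4-1)·(4-2·1)/(12·20000) = -19/40000 rad
Load 2 — applied couple M₀=-11 kN·m at a=3 m (b=L-a=1):
  θ_2 = (R_Ax²/2 - M_Ax)/EI  [x≤a] with R_A=-99/32, M_A=-55/16 = ((-99/32)·1²/2 - (-55/16)·1)/20000 = 121/1280000 rad
Load 3 — applied couple M₀=15 kN·m at a=2 m (b=L-a=2):
  θ_3 = (R_Ax²/2 - M_Ax)/EI  [x≤a] with R_A=45/8, M_A=15/4 = ((45/8)·1²/2 - (15/4)·1)/20000 = -3/64000 rad
Superposition: θ = Σ θ_i = -547/1280000 rad ≈ -0.000427 rad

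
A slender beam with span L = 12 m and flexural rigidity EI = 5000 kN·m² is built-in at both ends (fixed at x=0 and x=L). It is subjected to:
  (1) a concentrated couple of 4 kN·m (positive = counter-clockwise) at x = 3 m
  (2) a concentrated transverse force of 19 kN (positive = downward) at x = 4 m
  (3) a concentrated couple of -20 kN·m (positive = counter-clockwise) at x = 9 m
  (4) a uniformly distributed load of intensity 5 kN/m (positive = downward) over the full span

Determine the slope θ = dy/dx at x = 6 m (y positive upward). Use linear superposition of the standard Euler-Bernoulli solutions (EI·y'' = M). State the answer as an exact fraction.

θ(6) = 47/15000 rad

Load 1 — applied couple M₀=4 kN·m at a=3 m (b=L-a=9):
  θ_1 = (R_Ax²/2 - M_Ax - M₀(x-a))/EI  [x>a] with R_A=3/8, M_A=-3/4 = ((3/8)·6²/2 - (-3/4)·6 - 4·(6-3))/5000 = -3/20000 rad
Load 2 — point force P=19 kN at a=4 m (b=L-a=8):
  θ_2 = Pa²(L-x)(2bL-(3b+a)(L-x))/(2L³EI)  [x>a] = 19·4²·(12-6)·(2·8·12-(3·8+4)·(12-6))/(2·12³·5000) = 19/7500 rad
Load 3 — applied couple M₀=-20 kN·m at a=9 m (b=L-a=3):
  θ_3 = (R_Ax²/2 - M_Ax)/EI  [x≤a] with R_A=-15/8, M_A=-25/4 = ((-15/8)·6²/2 - (-25/4)·6)/5000 = 3/4000 rad
Load 4 — uniform load w=5 kN/m over full span:
  θ_4 = -wx(L-x)(L-2x)/(12EI) = -5·6·(12-6)·(12-2·6)/(12·5000) = 0 rad
Superposition: θ = Σ θ_i = 47/15000 rad ≈ 0.003133 rad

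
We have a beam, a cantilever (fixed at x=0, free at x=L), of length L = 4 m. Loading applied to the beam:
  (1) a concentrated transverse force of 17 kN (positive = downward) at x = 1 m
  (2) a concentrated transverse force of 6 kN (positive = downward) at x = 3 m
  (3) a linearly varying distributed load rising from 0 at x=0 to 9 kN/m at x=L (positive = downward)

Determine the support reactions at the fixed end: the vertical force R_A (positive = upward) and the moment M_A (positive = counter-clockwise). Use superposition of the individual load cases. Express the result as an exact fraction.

R_A = 41 kN, M_A = 83 kN·m

Load 1 — point force P=17 kN at a=1 m (b=L-a=3):
  R_A = P = 17 kN
  M_A = Pa = 17·1 = 17 kN·m
Load 2 — point force P=6 kN at a=3 m (b=L-a=1):
  R_A = P = 6 kN
  M_A = Pa = 6·3 = 18 kN·m
Load 3 — triangular load w₀=9 kN/m (0→w₀ over full span):
  R_A = w₀L/2 = 9·4/2 = 18 kN
  M_A = w₀L²/3 = 9·4²/3 = 48 kN·m
Superposition: R_A = 41 kN, M_A = 83 kN·m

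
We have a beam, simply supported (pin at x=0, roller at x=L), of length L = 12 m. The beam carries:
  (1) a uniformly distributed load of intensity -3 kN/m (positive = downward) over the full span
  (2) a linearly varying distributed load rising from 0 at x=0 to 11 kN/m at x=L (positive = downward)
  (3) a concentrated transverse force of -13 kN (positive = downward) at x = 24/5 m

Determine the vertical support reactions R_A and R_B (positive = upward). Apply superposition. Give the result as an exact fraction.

Load 1 — uniform load w=-3 kN/m over full span:
  R_A = wL/2 = (-3)·12/2 = -18 kN
  R_B = wL/2 = (-3)·12/2 = -18 kN
Load 2 — triangular load w₀=11 kN/m (0→w₀ over full span):
  R_A = w₀L/6 = 11·12/6 = 22 kN
  R_B = w₀L/3 = 11·12/3 = 44 kN
Load 3 — point force P=-13 kN at a=24/5 m (b=L-a=36/5):
  R_A = Pb/L = (-13)·(36/5)/12 = -39/5 kN
  R_B = Pa/L = (-13)·(24/5)/12 = -26/5 kN
Superposition: R_A = -19/5 kN, R_B = 104/5 kN

R_A = -19/5 kN, R_B = 104/5 kN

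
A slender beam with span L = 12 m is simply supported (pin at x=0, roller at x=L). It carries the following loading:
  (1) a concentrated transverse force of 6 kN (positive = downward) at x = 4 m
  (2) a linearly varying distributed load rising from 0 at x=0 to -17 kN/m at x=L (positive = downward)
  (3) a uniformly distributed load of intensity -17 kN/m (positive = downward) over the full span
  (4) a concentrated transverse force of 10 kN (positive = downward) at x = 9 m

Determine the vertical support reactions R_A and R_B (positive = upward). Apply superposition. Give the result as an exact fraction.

Load 1 — point force P=6 kN at a=4 m (b=L-a=8):
  R_A = Pb/L = 6·8/12 = 4 kN
  R_B = Pa/L = 6·4/12 = 2 kN
Load 2 — triangular load w₀=-17 kN/m (0→w₀ over full span):
  R_A = w₀L/6 = (-17)·12/6 = -34 kN
  R_B = w₀L/3 = (-17)·12/3 = -68 kN
Load 3 — uniform load w=-17 kN/m over full span:
  R_A = wL/2 = (-17)·12/2 = -102 kN
  R_B = wL/2 = (-17)·12/2 = -102 kN
Load 4 — point force P=10 kN at a=9 m (b=L-a=3):
  R_A = Pb/L = 10·3/12 = 5/2 kN
  R_B = Pa/L = 10·9/12 = 15/2 kN
Superposition: R_A = -259/2 kN, R_B = -321/2 kN

R_A = -259/2 kN, R_B = -321/2 kN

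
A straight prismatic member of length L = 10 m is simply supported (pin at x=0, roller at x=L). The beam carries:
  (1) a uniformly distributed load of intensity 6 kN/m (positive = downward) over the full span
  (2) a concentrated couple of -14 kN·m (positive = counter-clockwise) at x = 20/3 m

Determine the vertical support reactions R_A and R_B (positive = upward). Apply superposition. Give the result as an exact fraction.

R_A = 143/5 kN, R_B = 157/5 kN

Load 1 — uniform load w=6 kN/m over full span:
  R_A = wL/2 = 6·10/2 = 30 kN
  R_B = wL/2 = 6·10/2 = 30 kN
Load 2 — applied couple M₀=-14 kN·m at a=20/3 m (b=L-a=10/3):
  R_A = M₀/L = (-14)/10 = -7/5 kN
  R_B = -M₀/L = -(-14)/10 = 7/5 kN
Superposition: R_A = 143/5 kN, R_B = 157/5 kN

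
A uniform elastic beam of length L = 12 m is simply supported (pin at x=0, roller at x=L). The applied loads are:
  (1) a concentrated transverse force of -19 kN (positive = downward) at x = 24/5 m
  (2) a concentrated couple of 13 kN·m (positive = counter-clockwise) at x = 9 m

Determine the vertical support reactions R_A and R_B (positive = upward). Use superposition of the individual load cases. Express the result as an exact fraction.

R_A = -619/60 kN, R_B = -521/60 kN

Load 1 — point force P=-19 kN at a=24/5 m (b=L-a=36/5):
  R_A = Pb/L = (-19)·(36/5)/12 = -57/5 kN
  R_B = Pa/L = (-19)·(24/5)/12 = -38/5 kN
Load 2 — applied couple M₀=13 kN·m at a=9 m (b=L-a=3):
  R_A = M₀/L = 13/12 kN
  R_B = -M₀/L = -13/12 kN
Superposition: R_A = -619/60 kN, R_B = -521/60 kN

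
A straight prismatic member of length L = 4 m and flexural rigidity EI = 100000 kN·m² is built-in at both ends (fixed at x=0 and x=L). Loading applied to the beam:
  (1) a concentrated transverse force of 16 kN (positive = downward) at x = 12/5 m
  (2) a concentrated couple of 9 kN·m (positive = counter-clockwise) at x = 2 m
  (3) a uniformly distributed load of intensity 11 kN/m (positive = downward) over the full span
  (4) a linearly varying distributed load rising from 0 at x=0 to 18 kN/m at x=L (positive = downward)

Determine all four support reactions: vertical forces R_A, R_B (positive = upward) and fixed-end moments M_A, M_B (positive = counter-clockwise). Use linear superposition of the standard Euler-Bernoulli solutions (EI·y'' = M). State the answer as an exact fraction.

R_A = 41807/1000 kN, M_A = 48991/1500 kN·m, R_B = 54193/1000 kN, M_B = -54049/1500 kN·m

Load 1 — point force P=16 kN at a=12/5 m (b=L-a=8/5):
  R_A = Pb²(3a+b)/L³ = 16·(8/5)²·(3·(12/5)+(8/5))/4³ = 704/125 kN
  M_A = Pab²/L² = 16·(12/5)·(8/5)²/4² = 768/125 kN·m
  R_B = Pa²(a+3b)/L³ = 16·(12/5)²·((12/5)+3·(8/5))/4³ = 1296/125 kN
  M_B = -Pa²b/L² = -16·(12/5)²·(8/5)/4² = -1152/125 kN·m
Load 2 — applied couple M₀=9 kN·m at a=2 m (b=L-a=2):
  R_A = 6M₀ab/L³ = 6·9·2·2/4³ = 27/8 kN
  M_A = M₀b(2a-b)/L² = 9·2·(2·2-2)/4² = 9/4 kN·m
  R_B = -6M₀ab/L³ = -6·9·2·2/4³ = -27/8 kN
  M_B = M₀a(2b-a)/L² = 9·2·(2·2-2)/4² = 9/4 kN·m
Load 3 — uniform load w=11 kN/m over full span:
  R_A = wL/2 = 11·4/2 = 22 kN
  M_A = wL²/12 = 11·4²/12 = 44/3 kN·m
  R_B = wL/2 = 11·4/2 = 22 kN
  M_B = -wL²/12 = -11·4²/12 = -44/3 kN·m
Load 4 — triangular load w₀=18 kN/m (0→w₀ over full span):
  R_A = 3w₀L/20 = 3·18·4/20 = 54/5 kN
  M_A = w₀L²/30 = 18·4²/30 = 48/5 kN·m
  R_B = 7w₀L/20 = 7·18·4/20 = 126/5 kN
  M_B = -w₀L²/20 = -18·4²/20 = -72/5 kN·m
Superposition: R_A = 41807/1000 kN, M_A = 48991/1500 kN·m, R_B = 54193/1000 kN, M_B = -54049/1500 kN·m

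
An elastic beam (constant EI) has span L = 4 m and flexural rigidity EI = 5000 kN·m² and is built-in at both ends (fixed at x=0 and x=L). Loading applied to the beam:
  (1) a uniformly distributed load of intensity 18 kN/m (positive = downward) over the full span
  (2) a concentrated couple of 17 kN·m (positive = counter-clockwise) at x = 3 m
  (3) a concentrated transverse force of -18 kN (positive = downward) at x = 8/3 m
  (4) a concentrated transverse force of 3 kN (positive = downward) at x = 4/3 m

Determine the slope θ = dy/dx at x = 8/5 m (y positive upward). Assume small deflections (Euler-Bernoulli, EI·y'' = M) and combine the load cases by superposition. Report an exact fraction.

θ(8/5) = -3401/3750000 rad

Load 1 — uniform load w=18 kN/m over full span:
  θ_1 = -wx(L-x)(L-2x)/(12EI) = -18·(8/5)·(4-(8/5))·(4-2·(8/5))/(12·5000) = -72/78125 rad
Load 2 — applied couple M₀=17 kN·m at a=3 m (b=L-a=1):
  θ_2 = (R_Ax²/2 - M_Ax)/EI  [x≤a] with R_A=153/32, M_A=85/16 = ((153/32)·(8/5)²/2 - (85/16)·(8/5))/5000 = -119/250000 rad
Load 3 — point force P=-18 kN at a=8/3 m (b=L-a=4/3):
  θ_3 = -Pb²x(2aL-(3a+b)x)/(2L³EI)  [x≤a] = -(-18)·(4/3)²·(8/5)·(2·(8/3)·4-(3·(8/3)+(4/3))·(8/5))/(2·4³·5000) = 8/15625 rad
Load 4 — point force P=3 kN at a=4/3 m (b=L-a=8/3):
  θ_4 = Pa²(L-x)(2bL-(3b+a)(L-x))/(2L³EI)  [x>a] = 3·(4/3)²·(4-(8/5))·(2·(8/3)·4-(3·(8/3)+(4/3))·(4-(8/5)))/(2·4³·5000) = -1/46875 rad
Superposition: θ = Σ θ_i = -3401/3750000 rad ≈ -0.000907 rad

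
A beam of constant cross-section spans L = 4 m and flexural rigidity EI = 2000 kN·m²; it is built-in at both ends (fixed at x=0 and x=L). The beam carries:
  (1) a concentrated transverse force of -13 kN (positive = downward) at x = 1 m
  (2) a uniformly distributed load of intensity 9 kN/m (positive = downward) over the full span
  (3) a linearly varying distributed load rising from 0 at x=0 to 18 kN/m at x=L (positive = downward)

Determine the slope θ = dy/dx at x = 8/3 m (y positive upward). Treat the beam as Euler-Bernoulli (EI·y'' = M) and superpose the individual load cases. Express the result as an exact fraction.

Load 1 — point force P=-13 kN at a=1 m (b=L-a=3):
  θ_1 = Pa²(L-x)(2bL-(3b+a)(L-x))/(2L³EI)  [x>a] = (-13)·1²·(4-(8/3))·(2·3·4-(3·3+1)·(4-(8/3)))/(2·4³·2000) = -13/18000 rad
Load 2 — uniform load w=9 kN/m over full span:
  θ_2 = -wx(L-x)(L-2x)/(12EI) = -9·(8/3)·(4-(8/3))·(4-2·(8/3))/(12·2000) = 2/1125 rad
Load 3 — triangular load w₀=18 kN/m (0→w₀ over full span):
  θ_3 = -w₀(2x(L-x)(L-2x)(x+2L)+x²(L-x)²)/(120LEI) = -18·(2·(8/3)·(4-(8/3))·(4-2·(8/3))·((8/3)+2·4)+(8/3)²·(4-(8/3))²)/(120·4·2000) = 28/16875 rad
Superposition: θ = Σ θ_i = 733/270000 rad ≈ 0.002715 rad

θ(8/3) = 733/270000 rad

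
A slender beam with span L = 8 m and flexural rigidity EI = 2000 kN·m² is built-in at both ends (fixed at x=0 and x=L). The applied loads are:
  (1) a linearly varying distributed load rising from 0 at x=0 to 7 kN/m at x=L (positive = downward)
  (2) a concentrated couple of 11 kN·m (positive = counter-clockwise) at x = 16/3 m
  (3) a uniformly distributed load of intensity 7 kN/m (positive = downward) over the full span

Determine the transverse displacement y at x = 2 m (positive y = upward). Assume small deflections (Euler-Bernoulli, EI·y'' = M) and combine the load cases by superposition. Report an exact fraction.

Load 1 — triangular load w₀=7 kN/m (0→w₀ over full span):
  y_1 = -w₀x²(L-x)²(x+2L)/(120LEI) = -7·2²·(8-2)²·(2+2·8)/(120·8·2000) = -189/20000 m
Load 2 — applied couple M₀=11 kN·m at a=16/3 m (b=L-a=8/3):
  y_2 = (R_Ax³/6 - M_Ax²/2)/EI  [x≤a] with R_A=11/6, M_A=11/3 = ((11/6)·2³/6 - (11/3)·2²/2)/2000 = -11/4500 m
Load 3 — uniform load w=7 kN/m over full span:
  y_3 = -wx²(L-x)²/(24EI) = -7·2²·(8-2)²/(24·2000) = -21/1000 m
Superposition: y = Σ y_i = -5921/180000 m ≈ -0.032894 m

y(2) = -5921/180000 m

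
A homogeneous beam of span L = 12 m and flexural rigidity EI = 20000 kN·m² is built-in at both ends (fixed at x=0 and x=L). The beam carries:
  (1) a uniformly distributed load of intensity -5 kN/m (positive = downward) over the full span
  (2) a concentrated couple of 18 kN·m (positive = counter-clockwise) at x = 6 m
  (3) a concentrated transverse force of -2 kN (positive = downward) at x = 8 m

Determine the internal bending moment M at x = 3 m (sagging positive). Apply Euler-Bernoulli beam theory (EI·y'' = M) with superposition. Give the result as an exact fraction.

M(3) = -181/36 kN·m

Load 1 — uniform load w=-5 kN/m over full span:
  M_1 = wLx/2 - wL²/12 - wx²/2 = (-5)·12·3/2 - (-5)·12²/12 - (-5)·3²/2 = -15/2 kN·m
Load 2 — applied couple M₀=18 kN·m at a=6 m (b=L-a=6):
  M_2 = R_Ax - M_A  [x≤a] with R_A=9/4, M_A=9/2 = (9/4)·3 - (9/2) = 9/4 kN·m
Load 3 — point force P=-2 kN at a=8 m (b=L-a=4):
  M_3 = Pb²(3a+b)x/L³ - Pab²/L²  [x≤a] = (-2)·4²·(3·8+4)·3/12³ - (-2)·8·4²/12² = 2/9 kN·m
Superposition: M = Σ M_i = -181/36 kN·m ≈ -5.027778 kN·m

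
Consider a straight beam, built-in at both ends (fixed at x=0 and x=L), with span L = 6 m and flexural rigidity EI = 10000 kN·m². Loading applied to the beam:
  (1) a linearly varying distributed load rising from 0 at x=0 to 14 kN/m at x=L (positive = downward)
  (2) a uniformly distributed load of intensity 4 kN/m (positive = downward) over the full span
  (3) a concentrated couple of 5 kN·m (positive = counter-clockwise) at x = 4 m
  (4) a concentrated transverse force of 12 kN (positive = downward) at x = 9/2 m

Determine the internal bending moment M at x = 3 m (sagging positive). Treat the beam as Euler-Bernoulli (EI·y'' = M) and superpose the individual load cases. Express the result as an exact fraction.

Load 1 — triangular load w₀=14 kN/m (0→w₀ over full span):
  M_1 = 3w₀Lx/20 - w₀L²/30 - w₀x³/(6L) = 3·14·6·3/20 - 14·6²/30 - 14·3³/(6·6) = 21/2 kN·m
Load 2 — uniform load w=4 kN/m over full span:
  M_2 = wLx/2 - wL²/12 - wx²/2 = 4·6·3/2 - 4·6²/12 - 4·3²/2 = 6 kN·m
Load 3 — applied couple M₀=5 kN·m at a=4 m (b=L-a=2):
  M_3 = R_Ax - M_A  [x≤a] with R_A=10/9, M_A=5/3 = (10/9)·3 - (5/3) = 5/3 kN·m
Load 4 — point force P=12 kN at a=9/2 m (b=L-a=3/2):
  M_4 = Pb²(3a+b)x/L³ - Pab²/L²  [x≤a] = 12·(3/2)²·(3·(9/2)+(3/2))·3/6³ - 12·(9/2)·(3/2)²/6² = 9/4 kN·m
Superposition: M = Σ M_i = 245/12 kN·m ≈ 20.416667 kN·m

M(3) = 245/12 kN·m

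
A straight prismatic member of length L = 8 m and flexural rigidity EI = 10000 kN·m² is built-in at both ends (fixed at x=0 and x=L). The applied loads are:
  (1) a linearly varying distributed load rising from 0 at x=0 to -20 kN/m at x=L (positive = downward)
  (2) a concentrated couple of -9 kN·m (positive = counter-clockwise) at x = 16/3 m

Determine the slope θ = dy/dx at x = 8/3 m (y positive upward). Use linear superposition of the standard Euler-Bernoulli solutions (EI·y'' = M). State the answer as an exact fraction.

θ(8/3) = 221/60750 rad

Load 1 — triangular load w₀=-20 kN/m (0→w₀ over full span):
  θ_1 = -w₀(2x(L-x)(L-2x)(x+2L)+x²(L-x)²)/(120LEI) = -(-20)·(2·(8/3)·(8-(8/3))·(8-2·(8/3))·((8/3)+2·8)+(8/3)²·(8-(8/3))²)/(120·8·10000) = 512/151875 rad
Load 2 — applied couple M₀=-9 kN·m at a=16/3 m (b=L-a=8/3):
  θ_2 = (R_Ax²/2 - M_Ax)/EI  [x≤a] with R_A=-3/2, M_A=-3 = ((-3/2)·(8/3)²/2 - (-3)·(8/3))/10000 = 1/3750 rad
Superposition: θ = Σ θ_i = 221/60750 rad ≈ 0.003638 rad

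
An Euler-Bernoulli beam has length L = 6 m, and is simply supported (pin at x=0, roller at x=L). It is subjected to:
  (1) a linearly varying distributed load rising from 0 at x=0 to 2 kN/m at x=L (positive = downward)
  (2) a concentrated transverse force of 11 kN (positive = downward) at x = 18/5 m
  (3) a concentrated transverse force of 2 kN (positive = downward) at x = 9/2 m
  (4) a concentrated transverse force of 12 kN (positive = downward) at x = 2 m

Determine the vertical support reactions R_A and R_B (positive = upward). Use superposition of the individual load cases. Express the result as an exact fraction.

R_A = 149/10 kN, R_B = 161/10 kN

Load 1 — triangular load w₀=2 kN/m (0→w₀ over full span):
  R_A = w₀L/6 = 2·6/6 = 2 kN
  R_B = w₀L/3 = 2·6/3 = 4 kN
Load 2 — point force P=11 kN at a=18/5 m (b=L-a=12/5):
  R_A = Pb/L = 11·(12/5)/6 = 22/5 kN
  R_B = Pa/L = 11·(18/5)/6 = 33/5 kN
Load 3 — point force P=2 kN at a=9/2 m (b=L-a=3/2):
  R_A = Pb/L = 2·(3/2)/6 = 1/2 kN
  R_B = Pa/L = 2·(9/2)/6 = 3/2 kN
Load 4 — point force P=12 kN at a=2 m (b=L-a=4):
  R_A = Pb/L = 12·4/6 = 8 kN
  R_B = Pa/L = 12·2/6 = 4 kN
Superposition: R_A = 149/10 kN, R_B = 161/10 kN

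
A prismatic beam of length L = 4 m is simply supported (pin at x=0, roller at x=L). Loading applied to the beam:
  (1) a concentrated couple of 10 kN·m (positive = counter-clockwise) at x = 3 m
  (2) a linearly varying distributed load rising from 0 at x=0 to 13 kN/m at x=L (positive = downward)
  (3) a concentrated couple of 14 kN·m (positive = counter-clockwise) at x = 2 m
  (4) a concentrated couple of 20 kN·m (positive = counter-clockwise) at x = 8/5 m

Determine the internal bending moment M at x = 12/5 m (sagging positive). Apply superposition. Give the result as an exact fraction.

M(12/5) = 714/125 kN·m

Load 1 — applied couple M₀=10 kN·m at a=3 m (b=L-a=1):
  M_1 = M₀x/L  [x≤a] = 10·(12/5)/4 = 6 kN·m
Load 2 — triangular load w₀=13 kN/m (0→w₀ over full span):
  M_2 = w₀Lx/6 - w₀x³/(6L) = 13·4·(12/5)/6 - 13·(12/5)³/(6·4) = 1664/125 kN·m
Load 3 — applied couple M₀=14 kN·m at a=2 m (b=L-a=2):
  M_3 = M₀x/L - M₀  [x>a] = 14·(12/5)/4 - 14 = -28/5 kN·m
Load 4 — applied couple M₀=20 kN·m at a=8/5 m (b=L-a=12/5):
  M_4 = M₀x/L - M₀  [x>a] = 20·(12/5)/4 - 20 = -8 kN·m
Superposition: M = Σ M_i = 714/125 kN·m ≈ 5.712000 kN·m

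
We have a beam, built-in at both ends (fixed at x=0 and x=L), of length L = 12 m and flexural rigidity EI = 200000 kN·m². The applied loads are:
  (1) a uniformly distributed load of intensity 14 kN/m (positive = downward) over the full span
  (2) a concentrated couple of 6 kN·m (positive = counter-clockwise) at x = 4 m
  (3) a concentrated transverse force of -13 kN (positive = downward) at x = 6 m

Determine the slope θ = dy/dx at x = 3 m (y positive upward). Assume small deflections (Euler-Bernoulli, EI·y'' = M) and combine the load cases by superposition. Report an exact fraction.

Load 1 — uniform load w=14 kN/m over full span:
  θ_1 = -wx(L-x)(L-2x)/(12EI) = -14·3·(12-3)·(12-2·3)/(12·200000) = -189/200000 rad
Load 2 — applied couple M₀=6 kN·m at a=4 m (b=L-a=8):
  θ_2 = (R_Ax²/2 - M_Ax)/EI  [x≤a] with R_A=2/3, M_A=0 = ((2/3)·3²/2 - 0·3)/200000 = 3/200000 rad
Load 3 — point force P=-13 kN at a=6 m (b=L-a=6):
  θ_3 = -Pb²x(2aL-(3a+b)x)/(2L³EI)  [x≤a] = -(-13)·6²·3·(2·6·12-(3·6+6)·3)/(2·12³·200000) = 117/800000 rad
Superposition: θ = Σ θ_i = -627/800000 rad ≈ -0.000784 rad

θ(3) = -627/800000 rad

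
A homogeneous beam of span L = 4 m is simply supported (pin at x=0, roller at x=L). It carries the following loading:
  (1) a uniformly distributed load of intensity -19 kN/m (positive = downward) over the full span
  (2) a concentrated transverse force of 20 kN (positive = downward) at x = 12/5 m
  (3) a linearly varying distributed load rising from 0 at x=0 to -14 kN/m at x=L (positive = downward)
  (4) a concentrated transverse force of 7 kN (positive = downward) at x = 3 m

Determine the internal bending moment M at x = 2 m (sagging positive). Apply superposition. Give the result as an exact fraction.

M(2) = -65/2 kN·m

Load 1 — uniform load w=-19 kN/m over full span:
  M_1 = wx(L-x)/2 = (-19)·2·(4-2)/2 = -38 kN·m
Load 2 — point force P=20 kN at a=12/5 m (b=L-a=8/5):
  M_2 = Pbx/L  [x≤a] = 20·(8/5)·2/4 = 16 kN·m
Load 3 — triangular load w₀=-14 kN/m (0→w₀ over full span):
  M_3 = w₀Lx/6 - w₀x³/(6L) = (-14)·4·2/6 - (-14)·2³/(6·4) = -14 kN·m
Load 4 — point force P=7 kN at a=3 m (b=L-a=1):
  M_4 = Pbx/L  [x≤a] = 7·1·2/4 = 7/2 kN·m
Superposition: M = Σ M_i = -65/2 kN·m ≈ -32.500000 kN·m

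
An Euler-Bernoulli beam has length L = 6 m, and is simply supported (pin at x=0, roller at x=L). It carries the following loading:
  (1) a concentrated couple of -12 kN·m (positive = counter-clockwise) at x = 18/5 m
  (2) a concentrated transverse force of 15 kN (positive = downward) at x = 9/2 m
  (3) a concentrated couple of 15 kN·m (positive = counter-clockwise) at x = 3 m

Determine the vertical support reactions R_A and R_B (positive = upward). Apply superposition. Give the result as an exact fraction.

Load 1 — applied couple M₀=-12 kN·m at a=18/5 m (b=L-a=12/5):
  R_A = M₀/L = (-12)/6 = -2 kN
  R_B = -M₀/L = -(-12)/6 = 2 kN
Load 2 — point force P=15 kN at a=9/2 m (b=L-a=3/2):
  R_A = Pb/L = 15·(3/2)/6 = 15/4 kN
  R_B = Pa/L = 15·(9/2)/6 = 45/4 kN
Load 3 — applied couple M₀=15 kN·m at a=3 m (b=L-a=3):
  R_A = M₀/L = 15/6 = 5/2 kN
  R_B = -M₀/L = -15/6 = -5/2 kN
Superposition: R_A = 17/4 kN, R_B = 43/4 kN

R_A = 17/4 kN, R_B = 43/4 kN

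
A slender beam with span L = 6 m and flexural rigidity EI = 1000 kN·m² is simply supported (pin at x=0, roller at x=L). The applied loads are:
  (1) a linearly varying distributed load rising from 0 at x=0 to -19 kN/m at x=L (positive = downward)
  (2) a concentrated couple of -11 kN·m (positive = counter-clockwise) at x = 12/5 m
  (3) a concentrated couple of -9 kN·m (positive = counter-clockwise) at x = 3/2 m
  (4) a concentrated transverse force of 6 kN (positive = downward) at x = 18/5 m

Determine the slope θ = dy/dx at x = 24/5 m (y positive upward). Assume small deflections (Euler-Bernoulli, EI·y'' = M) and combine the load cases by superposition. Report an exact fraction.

Load 1 — triangular load w₀=-19 kN/m (0→w₀ over full span):
  θ_1 = -w₀(7L⁴-30L²x²+15x⁴)/(360LEI) = -(-19)·(7·6⁴-30·6²·(24/5)²+15·(24/5)⁴)/(360·6·1000) = -43149/625000 rad
Load 2 — applied couple M₀=-11 kN·m at a=12/5 m (b=L-a=18/5):
  θ_2 = (M₀x²/(2L)-M₀(x-a)+C₁)/EI  [x>a] with C₁=M₀(3b²-L²)/(6L)=-22/25 = ((-11)·(24/5)²/(2·6)-(-11)·((24/5)-(12/5))+(-22/25))/1000 = 11/2500 rad
Load 3 — applied couple M₀=-9 kN·m at a=3/2 m (b=L-a=9/2):
  θ_3 = (M₀x²/(2L)-M₀(x-a)+C₁)/EI  [x>a] with C₁=M₀(3b²-L²)/(6L)=-99/16 = ((-9)·(24/5)²/(2·6)-(-9)·((24/5)-(3/2))+(-99/16))/1000 = 2493/400000 rad
Load 4 — point force P=6 kN at a=18/5 m (b=L-a=12/5):
  θ_4 = -Pa(2L²-6Lx+3x²+a²)/(6LEI)  [x>a] = -6·(18/5)·(2·6²-6·6·(24/5)+3·(24/5)²+(18/5)²)/(6·6·1000) = 351/31250 rad
Superposition: θ = Σ θ_i = -471739/10000000 rad ≈ -0.047174 rad

θ(24/5) = -471739/10000000 rad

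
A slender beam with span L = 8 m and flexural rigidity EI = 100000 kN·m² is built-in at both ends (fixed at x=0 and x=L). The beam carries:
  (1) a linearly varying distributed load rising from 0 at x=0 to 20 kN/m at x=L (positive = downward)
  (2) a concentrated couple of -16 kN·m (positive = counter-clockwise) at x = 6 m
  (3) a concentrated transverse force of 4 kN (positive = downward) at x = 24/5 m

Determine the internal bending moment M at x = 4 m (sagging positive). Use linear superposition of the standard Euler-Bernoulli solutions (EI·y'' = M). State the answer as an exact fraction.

M(4) = 1892/75 kN·m

Load 1 — triangular load w₀=20 kN/m (0→w₀ over full span):
  M_1 = 3w₀Lx/20 - w₀L²/30 - w₀x³/(6L) = 3·20·8·4/20 - 20·8²/30 - 20·4³/(6·8) = 80/3 kN·m
Load 2 — applied couple M₀=-16 kN·m at a=6 m (b=L-a=2):
  M_2 = R_Ax - M_A  [x≤a] with R_A=-9/4, M_A=-5 = (-9/4)·4 - (-5) = -4 kN·m
Load 3 — point force P=4 kN at a=24/5 m (b=L-a=16/5):
  M_3 = Pb²(3a+b)x/L³ - Pab²/L²  [x≤a] = 4·(16/5)²·(3·(24/5)+(16/5))·4/8³ - 4·(24/5)·(16/5)²/8² = 64/25 kN·m
Superposition: M = Σ M_i = 1892/75 kN·m ≈ 25.226667 kN·m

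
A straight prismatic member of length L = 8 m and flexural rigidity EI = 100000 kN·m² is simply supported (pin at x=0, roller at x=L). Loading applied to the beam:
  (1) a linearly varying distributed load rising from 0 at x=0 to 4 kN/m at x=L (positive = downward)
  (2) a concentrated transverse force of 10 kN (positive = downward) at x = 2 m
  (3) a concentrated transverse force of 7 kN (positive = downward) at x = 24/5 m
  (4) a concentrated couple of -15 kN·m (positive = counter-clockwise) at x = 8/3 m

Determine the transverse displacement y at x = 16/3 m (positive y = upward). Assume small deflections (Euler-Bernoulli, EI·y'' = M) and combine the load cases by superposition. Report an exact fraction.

y(16/3) = -2814587/1139062500 m

Load 1 — triangular load w₀=4 kN/m (0→w₀ over full span):
  y_1 = -w₀x(7L⁴-10L²x²+3x⁴)/(360LEI) = -4·(16/3)·(7·8⁴-10·8²·(16/3)²+3·(16/3)⁴)/(360·8·100000) = -2176/2278125 m
Load 2 — point force P=10 kN at a=2 m (b=L-a=6):
  y_2 = -Pa(L-x)(2Lx-a²-x²)/(6LEI)  [x>a] = -10·2·(8-(16/3))·(2·8·(16/3)-2²-(16/3)²)/(6·8·100000) = -119/202500 m
Load 3 — point force P=7 kN at a=24/5 m (b=L-a=16/5):
  y_3 = -Pa(L-x)(2Lx-a²-x²)/(6LEI)  [x>a] = -7·(24/5)·(8-(16/3))·(2·8·(16/3)-(24/5)²-(16/3)²)/(6·8·100000) = -6664/10546875 m
Load 4 — applied couple M₀=-15 kN·m at a=8/3 m (b=L-a=16/3):
  y_4 = (M₀x³/(6L)-M₀(x-a)²/2+C₁x)/EI  [x>a] with C₁=M₀(3b²-L²)/(6L)=-20/3 = ((-15)·(16/3)³/(6·8)-(-15)·((16/3)-(8/3))²/2+(-20/3)·(16/3))/100000 = -1/3375 m
Superposition: y = Σ y_i = -2814587/1139062500 m ≈ -0.002471 m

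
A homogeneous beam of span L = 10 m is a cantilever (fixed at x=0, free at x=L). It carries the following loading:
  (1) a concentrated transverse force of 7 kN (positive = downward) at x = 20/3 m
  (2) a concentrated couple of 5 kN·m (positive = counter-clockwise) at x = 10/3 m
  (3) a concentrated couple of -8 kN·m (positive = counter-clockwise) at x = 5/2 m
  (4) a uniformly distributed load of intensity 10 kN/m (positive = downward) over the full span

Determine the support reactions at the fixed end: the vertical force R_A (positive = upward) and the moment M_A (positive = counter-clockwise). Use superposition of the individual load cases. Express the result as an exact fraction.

R_A = 107 kN, M_A = 1649/3 kN·m

Load 1 — point force P=7 kN at a=20/3 m (b=L-a=10/3):
  R_A = P = 7 kN
  M_A = Pa = 7·(20/3) = 140/3 kN·m
Load 2 — applied couple M₀=5 kN·m at a=10/3 m (b=L-a=20/3):
  R_A = 0 kN
  M_A = -M₀ = -5 kN·m
Load 3 — applied couple M₀=-8 kN·m at a=5/2 m (b=L-a=15/2):
  R_A = 0 kN
  M_A = -M₀ = -(-8) = 8 kN·m
Load 4 — uniform load w=10 kN/m over full span:
  R_A = wL = 10·10 = 100 kN
  M_A = wL²/2 = 10·10²/2 = 500 kN·m
Superposition: R_A = 107 kN, M_A = 1649/3 kN·m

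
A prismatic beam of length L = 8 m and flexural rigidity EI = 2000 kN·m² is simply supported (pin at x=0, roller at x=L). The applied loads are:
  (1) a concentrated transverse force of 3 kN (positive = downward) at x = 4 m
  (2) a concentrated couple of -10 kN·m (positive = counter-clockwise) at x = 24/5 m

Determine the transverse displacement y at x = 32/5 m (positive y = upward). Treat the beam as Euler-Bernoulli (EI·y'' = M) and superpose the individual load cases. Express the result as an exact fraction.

y(32/5) = -122/15625 m

Load 1 — point force P=3 kN at a=4 m (b=L-a=4):
  y_1 = -Pa(L-x)(2Lx-a²-x²)/(6LEI)  [x>a] = -3·4·(8-(32/5))·(2·8·(32/5)-4²-(32/5)²)/(6·8·2000) = -142/15625 m
Load 2 — applied couple M₀=-10 kN·m at a=24/5 m (b=L-a=16/5):
  y_2 = (M₀x³/(6L)-M₀(x-a)²/2+C₁x)/EI  [x>a] with C₁=M₀(3b²-L²)/(6L)=104/15 = ((-10)·(32/5)³/(6·8)-(-10)·((32/5)-(24/5))²/2+(104/15)·(32/5))/2000 = 4/3125 m
Superposition: y = Σ y_i = -122/15625 m ≈ -0.007808 m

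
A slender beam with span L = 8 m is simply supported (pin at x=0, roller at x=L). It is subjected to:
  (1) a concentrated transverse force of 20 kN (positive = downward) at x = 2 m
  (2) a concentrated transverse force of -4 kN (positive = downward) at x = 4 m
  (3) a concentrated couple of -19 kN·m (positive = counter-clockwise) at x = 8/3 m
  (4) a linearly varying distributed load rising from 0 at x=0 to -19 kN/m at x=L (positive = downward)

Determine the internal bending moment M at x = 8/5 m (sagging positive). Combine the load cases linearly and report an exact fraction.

M(8/5) = -2739/125 kN·m

Load 1 — point force P=20 kN at a=2 m (b=L-a=6):
  M_1 = Pbx/L  [x≤a] = 20·6·(8/5)/8 = 24 kN·m
Load 2 — point force P=-4 kN at a=4 m (b=L-a=4):
  M_2 = Pbx/L  [x≤a] = (-4)·4·(8/5)/8 = -16/5 kN·m
Load 3 — applied couple M₀=-19 kN·m at a=8/3 m (b=L-a=16/3):
  M_3 = M₀x/L  [x≤a] = (-19)·(8/5)/8 = -19/5 kN·m
Load 4 — triangular load w₀=-19 kN/m (0→w₀ over full span):
  M_4 = w₀Lx/6 - w₀x³/(6L) = (-19)·8·(8/5)/6 - (-19)·(8/5)³/(6·8) = -4864/125 kN·m
Superposition: M = Σ M_i = -2739/125 kN·m ≈ -21.912000 kN·m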